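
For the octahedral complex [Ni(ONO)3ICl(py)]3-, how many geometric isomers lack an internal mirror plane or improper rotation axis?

1

Systematic placement gives 4 geometric isomers: ONO mer (3 arrangements); ONO fac (chiral).
One of these lacks any improper symmetry element and so occurs as an enantiomeric pair, giving 4 + 1 = 5 stereoisomers in total.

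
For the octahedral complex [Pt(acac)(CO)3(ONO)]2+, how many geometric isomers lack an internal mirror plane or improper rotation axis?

0

The six octahedral sites form three mutually perpendicular trans pairs.
Each acac is bidentate and must span two cis positions.
The distinct arrangements are (2 in all): CO mer; CO fac.
Each arrangement has an internal mirror plane or centre of symmetry, so none is chiral.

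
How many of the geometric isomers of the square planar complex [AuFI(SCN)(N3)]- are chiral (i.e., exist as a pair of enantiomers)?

A square has two trans pairs of vertices; adjacent vertices are cis.
There are 3 geometric isomers: (F/N3 trans, I/SCN trans); (F/SCN trans, I/N3 trans); (F/I trans, N3/SCN trans).
Each arrangement has an internal mirror plane or centre of symmetry, so none is chiral.

0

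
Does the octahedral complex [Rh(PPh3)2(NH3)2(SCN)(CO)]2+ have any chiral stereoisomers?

There are 6 geometric isomers: PPh3 cis, NH3 cis (3 arrangements, 2 chiral); PPh3 trans, NH3 cis; PPh3 cis, NH3 trans; PPh3 trans, NH3 trans.
Of these, 2 lack any improper symmetry element and so occur as enantiomeric pairs, giving 6 + 2 = 8 stereoisomers in total.

yes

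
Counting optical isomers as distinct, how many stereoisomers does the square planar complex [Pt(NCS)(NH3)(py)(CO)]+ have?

3

In a square planar complex each vertex has one trans partner and two cis neighbours.
There are 3 geometric isomers: (CO/NH3 trans, NCS/py trans); (CO/py trans, NCS/NH3 trans); (CO/NCS trans, NH3/py trans).
Each arrangement has an internal mirror plane or centre of symmetry, so none is chiral.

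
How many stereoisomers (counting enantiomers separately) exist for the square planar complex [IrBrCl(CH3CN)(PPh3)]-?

3

There are 3 geometric isomers: (Br/Cl trans, CH3CN/PPh3 trans); (Br/PPh3 trans, CH3CN/Cl trans); (Br/CH3CN trans, Cl/PPh3 trans).
Each arrangement has an internal mirror plane or centre of symmetry, so none is chiral.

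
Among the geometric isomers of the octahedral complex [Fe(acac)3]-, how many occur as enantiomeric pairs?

Each acac is bidentate and must span two cis positions.
Only one geometric arrangement is possible; it has no improper symmetry element, so it exists as a pair of enantiomers (2 stereoisomers).

1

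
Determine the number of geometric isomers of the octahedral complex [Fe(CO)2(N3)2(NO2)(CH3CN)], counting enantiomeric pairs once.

An octahedron has six vertices in three trans pairs; every non-trans pair is cis.
Working through the distinct placements yields 6 geometric isomers: CO cis, N3 cis (3 arrangements, 2 chiral); CO cis, N3 trans; CO trans, N3 cis; CO trans, N3 trans.

6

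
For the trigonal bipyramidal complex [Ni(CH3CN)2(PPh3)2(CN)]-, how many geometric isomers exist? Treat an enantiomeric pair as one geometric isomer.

5

In a trigonal bipyramid the two axial positions differ from the three equatorial ones.
Systematic enumeration (placing each ligand type in turn and discarding arrangements equivalent by rotation or reflection) gives 5 geometric isomers.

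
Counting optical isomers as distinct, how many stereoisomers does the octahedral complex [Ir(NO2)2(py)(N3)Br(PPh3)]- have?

15

The six octahedral sites form three mutually perpendicular trans pairs.
Placing the ligands in turn and identifying arrangements related by rotation or reflection leaves 9 distinct geometric isomers.
Of these, 6 lack any improper symmetry element and so occur as enantiomeric pairs, giving 9 + 6 = 15 stereoisomers in total.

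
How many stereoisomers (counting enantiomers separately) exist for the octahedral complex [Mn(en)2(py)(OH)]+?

3

The six octahedral sites form three mutually perpendicular trans pairs.
Each en is bidentate and must span two cis positions.
There are 2 geometric isomers: py and OH mutually cis (chiral); py and OH mutually trans.
One of these lacks any improper symmetry element and so occurs as an enantiomeric pair, giving 2 + 1 = 3 stereoisomers in total.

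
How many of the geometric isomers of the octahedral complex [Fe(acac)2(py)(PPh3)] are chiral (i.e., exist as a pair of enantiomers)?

1

In an octahedral complex each vertex has one trans partner and four cis neighbours.
Each acac is bidentate and must span two cis positions.
Systematic placement gives 2 geometric isomers: py and PPh3 mutually cis (chiral); py and PPh3 mutually trans.
One of these lacks any improper symmetry element and so occurs as an enantiomeric pair, giving 2 + 1 = 3 stereoisomers in total.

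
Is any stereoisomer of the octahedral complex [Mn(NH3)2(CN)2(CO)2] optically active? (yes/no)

yes

An octahedron has six vertices in three trans pairs; every non-trans pair is cis.
Working through the distinct placements yields 5 geometric isomers: NH3 trans, CN trans, CO trans; NH3 cis, CN trans, CO cis; NH3 trans, CN cis, CO cis; NH3 cis, CN cis, CO cis (chiral); NH3 cis, CN cis, CO trans.
One of these lacks any improper symmetry element and so occurs as an enantiomeric pair, giving 5 + 1 = 6 stereoisomers in total.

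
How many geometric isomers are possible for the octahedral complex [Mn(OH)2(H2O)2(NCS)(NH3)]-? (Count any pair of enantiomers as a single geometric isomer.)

In an octahedral complex each vertex has one trans partner and four cis neighbours.
There are 6 geometric isomers: OH trans, H2O trans; OH cis, H2O trans; OH trans, H2O cis; OH cis, H2O cis (3 arrangements, 2 chiral).

6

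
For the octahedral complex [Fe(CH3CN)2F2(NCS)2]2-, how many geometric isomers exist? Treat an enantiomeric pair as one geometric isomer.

5

The six octahedral sites form three mutually perpendicular trans pairs.
Systematic placement gives 5 geometric isomers: CH3CN trans, F trans, NCS trans; CH3CN trans, F cis, NCS cis; CH3CN cis, F cis, NCS trans; CH3CN cis, F cis, NCS cis (chiral); CH3CN cis, F trans, NCS cis.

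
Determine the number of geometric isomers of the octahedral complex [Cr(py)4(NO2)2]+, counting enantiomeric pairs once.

Systematic placement gives 2 geometric isomers: NO2 trans; NO2 cis.

2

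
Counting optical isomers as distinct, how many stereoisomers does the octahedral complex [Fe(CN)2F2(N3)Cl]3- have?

8

There are 6 geometric isomers: CN trans, F cis; CN trans, F trans; CN cis, F cis (3 arrangements, 2 chiral); CN cis, F trans.
Of these, 2 lack any improper symmetry element and so occur as enantiomeric pairs, giving 6 + 2 = 8 stereoisomers in total.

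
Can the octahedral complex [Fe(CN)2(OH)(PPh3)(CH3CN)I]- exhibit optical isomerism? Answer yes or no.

yes

In an octahedral complex each vertex has one trans partner and four cis neighbours.
Systematic enumeration (placing each ligand type in turn and discarding arrangements equivalent by rotation or reflection) gives 9 geometric isomers.
Of these, 6 lack any improper symmetry element and so occur as enantiomeric pairs, giving 9 + 6 = 15 stereoisomers in total.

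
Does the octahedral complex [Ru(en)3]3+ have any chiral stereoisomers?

yes

Each en is bidentate and must span two cis positions.
Only one geometric arrangement is possible; it has no improper symmetry element, so it exists as a pair of enantiomers (2 stereoisomers).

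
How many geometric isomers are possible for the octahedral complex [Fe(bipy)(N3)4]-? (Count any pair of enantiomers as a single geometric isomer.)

Each bipy is bidentate and must span two cis positions.
Only one geometric arrangement is possible.

1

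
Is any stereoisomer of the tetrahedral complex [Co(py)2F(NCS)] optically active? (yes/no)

Only one geometric arrangement is possible.

no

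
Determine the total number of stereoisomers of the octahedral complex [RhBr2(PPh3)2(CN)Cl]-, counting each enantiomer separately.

8

The six octahedral sites form three mutually perpendicular trans pairs.
Systematic placement gives 6 geometric isomers: Br trans, PPh3 trans; Br trans, PPh3 cis; Br cis, PPh3 trans; Br cis, PPh3 cis (3 arrangements, 2 chiral).
Of these, 2 lack any improper symmetry element and so occur as enantiomeric pairs, giving 6 + 2 = 8 stereoisomers in total.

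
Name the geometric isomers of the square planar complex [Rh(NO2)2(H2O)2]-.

cis and trans

In a square planar complex each vertex has one trans partner and two cis neighbours.
The distinct arrangements are (2 in all): NO2 cis; NO2 trans.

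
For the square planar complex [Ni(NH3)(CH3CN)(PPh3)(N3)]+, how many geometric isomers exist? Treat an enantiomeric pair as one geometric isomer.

Working through the distinct placements yields 3 geometric isomers: (CH3CN/NH3 trans, N3/PPh3 trans); (CH3CN/PPh3 trans, N3/NH3 trans); (CH3CN/N3 trans, NH3/PPh3 trans).

3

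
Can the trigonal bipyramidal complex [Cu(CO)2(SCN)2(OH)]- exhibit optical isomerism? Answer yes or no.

Exhaustive case analysis gives 5 geometric isomers.
One of these lacks any improper symmetry element and so occurs as an enantiomeric pair, giving 5 + 1 = 6 stereoisomers in total.

yes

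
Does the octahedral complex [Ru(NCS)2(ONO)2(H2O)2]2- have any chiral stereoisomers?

yes

In an octahedral complex each vertex has one trans partner and four cis neighbours.
The distinct arrangements are (5 in all): NCS trans, ONO trans, H2O trans; NCS cis, ONO cis, H2O trans; NCS cis, ONO trans, H2O cis; NCS cis, ONO cis, H2O cis (chiral); NCS trans, ONO cis, H2O cis.
One of these lacks any improper symmetry element and so occurs as an enantiomeric pair, giving 5 + 1 = 6 stereoisomers in total.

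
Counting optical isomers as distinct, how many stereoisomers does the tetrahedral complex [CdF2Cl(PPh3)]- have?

Only one geometric arrangement is possible.

1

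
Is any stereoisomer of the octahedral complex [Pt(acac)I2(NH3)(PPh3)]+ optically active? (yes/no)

yes

The six octahedral sites form three mutually perpendicular trans pairs.
Each acac is bidentate and must span two cis positions.
There are 4 geometric isomers: I trans; I cis (3 arrangements, 2 chiral).
Of these, 2 lack any improper symmetry element and so occur as enantiomeric pairs, giving 4 + 2 = 6 stereoisomers in total.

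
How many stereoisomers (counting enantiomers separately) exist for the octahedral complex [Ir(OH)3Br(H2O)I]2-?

In an octahedral complex each vertex has one trans partner and four cis neighbours.
Systematic placement gives 4 geometric isomers: OH mer (3 arrangements); OH fac (chiral).
One of these lacks any improper symmetry element and so occurs as an enantiomeric pair, giving 4 + 1 = 5 stereoisomers in total.

5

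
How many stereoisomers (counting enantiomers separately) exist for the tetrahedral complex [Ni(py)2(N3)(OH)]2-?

1

All four vertices of a tetrahedron are equivalent and mutually adjacent, so cis/trans isomerism cannot arise.
Only one geometric arrangement is possible.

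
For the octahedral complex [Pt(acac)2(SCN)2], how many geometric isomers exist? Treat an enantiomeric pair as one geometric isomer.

2

The six octahedral sites form three mutually perpendicular trans pairs.
Each acac is bidentate and must span two cis positions.
The distinct arrangements are (2 in all): SCN trans; SCN cis (chiral).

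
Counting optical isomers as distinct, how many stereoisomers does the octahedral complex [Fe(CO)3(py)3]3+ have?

An octahedron has six vertices in three trans pairs; every non-trans pair is cis.
Systematic placement gives 2 geometric isomers: CO mer; CO fac.
Each arrangement has an internal mirror plane or centre of symmetry, so none is chiral.

2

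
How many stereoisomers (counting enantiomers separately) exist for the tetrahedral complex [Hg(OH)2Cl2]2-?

1

In a tetrahedral complex all four positions are equivalent and every pair of ligands is adjacent — there is no cis/trans distinction.
Only one geometric arrangement is possible.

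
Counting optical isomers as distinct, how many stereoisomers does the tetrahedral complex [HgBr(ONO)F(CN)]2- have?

2

Only one geometric arrangement is possible; it has no improper symmetry element, so it exists as a pair of enantiomers (2 stereoisomers).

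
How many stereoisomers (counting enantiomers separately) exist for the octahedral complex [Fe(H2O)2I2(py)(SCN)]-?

8

In an octahedral complex each vertex has one trans partner and four cis neighbours.
The distinct arrangements are (6 in all): H2O trans, I trans; H2O trans, I cis; H2O cis, I cis (3 arrangements, 2 chiral); H2O cis, I trans.
Of these, 2 lack any improper symmetry element and so occur as enantiomeric pairs, giving 6 + 2 = 8 stereoisomers in total.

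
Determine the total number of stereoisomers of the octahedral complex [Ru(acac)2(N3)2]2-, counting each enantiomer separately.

In an octahedral complex each vertex has one trans partner and four cis neighbours.
Each acac is bidentate and must span two cis positions.
The distinct arrangements are (2 in all): N3 trans; N3 cis (chiral).
One of these lacks any improper symmetry element and so occurs as an enantiomeric pair, giving 2 + 1 = 3 stereoisomers in total.

3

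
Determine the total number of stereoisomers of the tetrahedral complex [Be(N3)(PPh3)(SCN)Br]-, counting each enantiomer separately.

Only one geometric arrangement is possible; it has no improper symmetry element, so it exists as a pair of enantiomers (2 stereoisomers).

2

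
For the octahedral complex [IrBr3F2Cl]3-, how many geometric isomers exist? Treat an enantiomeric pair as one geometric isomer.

3

In an octahedral complex each vertex has one trans partner and four cis neighbours.
The distinct arrangements are (3 in all): Br mer, F trans; Br mer, F cis; Br fac, F cis.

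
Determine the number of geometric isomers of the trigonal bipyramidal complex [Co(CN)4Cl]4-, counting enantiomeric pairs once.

2

In a trigonal bipyramid the two axial positions differ from the three equatorial ones.
Systematic placement gives 2 geometric isomers: Cl equatorial; Cl axial.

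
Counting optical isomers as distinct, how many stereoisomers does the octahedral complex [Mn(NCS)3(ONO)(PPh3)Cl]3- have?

An octahedron has six vertices in three trans pairs; every non-trans pair is cis.
Working through the distinct placements yields 4 geometric isomers: NCS mer (3 arrangements); NCS fac (chiral).
One of these lacks any improper symmetry element and so occurs as an enantiomeric pair, giving 4 + 1 = 5 stereoisomers in total.

5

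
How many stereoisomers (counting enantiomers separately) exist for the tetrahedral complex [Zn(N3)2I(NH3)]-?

Only one geometric arrangement is possible.

1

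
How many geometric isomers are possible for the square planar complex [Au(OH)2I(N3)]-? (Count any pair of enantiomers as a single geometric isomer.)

2

A square has two trans pairs of vertices; adjacent vertices are cis.
Working through the distinct placements yields 2 geometric isomers: OH cis; OH trans.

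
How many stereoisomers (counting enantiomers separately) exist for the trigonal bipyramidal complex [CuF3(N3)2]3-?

3

The distinct arrangements are (3 in all): N3 both equatorial; N3 one axial, one equatorial; N3 both axial.
Each arrangement has an internal mirror plane or centre of symmetry, so none is chiral.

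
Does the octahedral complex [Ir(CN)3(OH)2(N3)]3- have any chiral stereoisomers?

The six octahedral sites form three mutually perpendicular trans pairs.
Systematic placement gives 3 geometric isomers: CN mer, OH trans; CN mer, OH cis; CN fac, OH cis.
Each arrangement has an internal mirror plane or centre of symmetry, so none is chiral.

no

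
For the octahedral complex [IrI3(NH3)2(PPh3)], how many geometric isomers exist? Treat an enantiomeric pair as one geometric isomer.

3

An octahedron has six vertices in three trans pairs; every non-trans pair is cis.
There are 3 geometric isomers: I mer, NH3 cis; I mer, NH3 trans; I fac, NH3 cis.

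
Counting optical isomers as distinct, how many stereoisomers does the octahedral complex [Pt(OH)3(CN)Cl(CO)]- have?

There are 4 geometric isomers: OH mer (3 arrangements); OH fac (chiral).
One of these lacks any improper symmetry element and so occurs as an enantiomeric pair, giving 4 + 1 = 5 stereoisomers in total.

5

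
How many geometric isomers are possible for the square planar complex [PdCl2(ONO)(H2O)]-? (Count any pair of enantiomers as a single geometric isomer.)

In a square planar complex each vertex has one trans partner and two cis neighbours.
Working through the distinct placements yields 2 geometric isomers: Cl cis; Cl trans.

2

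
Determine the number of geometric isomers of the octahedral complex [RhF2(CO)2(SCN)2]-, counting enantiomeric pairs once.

The six octahedral sites form three mutually perpendicular trans pairs.
The distinct arrangements are (5 in all): F trans, CO trans, SCN trans; F cis, CO trans, SCN cis; F cis, CO cis, SCN trans; F cis, CO cis, SCN cis (chiral); F trans, CO cis, SCN cis.

5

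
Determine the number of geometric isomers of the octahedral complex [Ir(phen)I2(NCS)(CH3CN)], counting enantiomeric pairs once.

Each phen is bidentate and must span two cis positions.
Systematic placement gives 4 geometric isomers: I cis (3 arrangements, 2 chiral); I trans.

4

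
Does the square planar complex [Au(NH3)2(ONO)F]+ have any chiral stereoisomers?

no

In a square planar complex each vertex has one trans partner and two cis neighbours.
Working through the distinct placements yields 2 geometric isomers: NH3 cis; NH3 trans.
Each arrangement has an internal mirror plane or centre of symmetry, so none is chiral.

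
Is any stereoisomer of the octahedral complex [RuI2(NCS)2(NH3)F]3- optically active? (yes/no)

The six octahedral sites form three mutually perpendicular trans pairs.
Working through the distinct placements yields 6 geometric isomers: I cis, NCS cis (3 arrangements, 2 chiral); I cis, NCS trans; I trans, NCS cis; I trans, NCS trans.
Of these, 2 lack any improper symmetry element and so occur as enantiomeric pairs, giving 6 + 2 = 8 stereoisomers in total.

yes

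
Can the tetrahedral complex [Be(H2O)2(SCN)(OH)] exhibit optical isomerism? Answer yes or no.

no

In a tetrahedral complex all four positions are equivalent and every pair of ligands is adjacent — there is no cis/trans distinction.
Only one geometric arrangement is possible.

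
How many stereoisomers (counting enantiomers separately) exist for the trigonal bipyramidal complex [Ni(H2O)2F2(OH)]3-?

A trigonal bipyramid has two axial and three equatorial sites, which are chemically inequivalent.
Placing the ligands in turn and identifying arrangements related by rotation or reflection leaves 5 distinct geometric isomers.
One of these lacks any improper symmetry element and so occurs as an enantiomeric pair, giving 5 + 1 = 6 stereoisomers in total.

6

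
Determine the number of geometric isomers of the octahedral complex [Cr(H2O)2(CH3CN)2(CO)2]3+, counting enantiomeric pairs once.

5

The six octahedral sites form three mutually perpendicular trans pairs.
Working through the distinct placements yields 5 geometric isomers: H2O trans, CH3CN trans, CO trans; H2O cis, CH3CN trans, CO cis; H2O trans, CH3CN cis, CO cis; H2O cis, CH3CN cis, CO cis (chiral); H2O cis, CH3CN cis, CO trans.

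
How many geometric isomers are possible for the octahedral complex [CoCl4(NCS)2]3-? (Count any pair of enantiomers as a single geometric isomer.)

In an octahedral complex each vertex has one trans partner and four cis neighbours.
There are 2 geometric isomers: NCS trans; NCS cis.

2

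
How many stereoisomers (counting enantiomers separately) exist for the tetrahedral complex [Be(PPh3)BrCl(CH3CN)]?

2

Only one geometric arrangement is possible; it has no improper symmetry element, so it exists as a pair of enantiomers (2 stereoisomers).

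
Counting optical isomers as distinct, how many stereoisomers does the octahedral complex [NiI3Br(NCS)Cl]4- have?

Systematic placement gives 4 geometric isomers: I mer (3 arrangements); I fac (chiral).
One of these lacks any improper symmetry element and so occurs as an enantiomeric pair, giving 4 + 1 = 5 stereoisomers in total.

5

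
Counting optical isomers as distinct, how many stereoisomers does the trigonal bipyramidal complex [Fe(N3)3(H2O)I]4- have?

4

In a trigonal bipyramid the two axial positions differ from the three equatorial ones.
Systematic placement gives 4 geometric isomers: H2O axial, I axial; H2O axial, I equatorial; H2O equatorial, I axial; H2O equatorial, I equatorial.
Each arrangement has an internal mirror plane or centre of symmetry, so none is chiral.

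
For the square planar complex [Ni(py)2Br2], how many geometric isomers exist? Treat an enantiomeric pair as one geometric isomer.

Working through the distinct placements yields 2 geometric isomers: py cis; py trans.

2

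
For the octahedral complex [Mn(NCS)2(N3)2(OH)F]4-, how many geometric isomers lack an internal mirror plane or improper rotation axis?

2

In an octahedral complex each vertex has one trans partner and four cis neighbours.
There are 6 geometric isomers: NCS cis, N3 cis (3 arrangements, 2 chiral); NCS trans, N3 cis; NCS cis, N3 trans; NCS trans, N3 trans.
Of these, 2 lack any improper symmetry element and so occur as enantiomeric pairs, giving 6 + 2 = 8 stereoisomers in total.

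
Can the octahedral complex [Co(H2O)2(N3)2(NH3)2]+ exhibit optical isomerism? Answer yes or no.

The six octahedral sites form three mutually perpendicular trans pairs.
Working through the distinct placements yields 5 geometric isomers: H2O trans, N3 trans, NH3 trans; H2O trans, N3 cis, NH3 cis; H2O cis, N3 cis, NH3 trans; H2O cis, N3 cis, NH3 cis (chiral); H2O cis, N3 trans, NH3 cis.
One of these lacks any improper symmetry element and so occurs as an enantiomeric pair, giving 5 + 1 = 6 stereoisomers in total.

yes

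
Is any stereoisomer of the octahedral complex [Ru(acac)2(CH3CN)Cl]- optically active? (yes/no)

yes

An octahedron has six vertices in three trans pairs; every non-trans pair is cis.
Each acac is bidentate and must span two cis positions.
There are 2 geometric isomers: CH3CN and Cl mutually trans; CH3CN and Cl mutually cis (chiral).
One of these lacks any improper symmetry element and so occurs as an enantiomeric pair, giving 2 + 1 = 3 stereoisomers in total.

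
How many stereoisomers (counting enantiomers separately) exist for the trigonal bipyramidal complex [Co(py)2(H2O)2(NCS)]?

6

A trigonal bipyramid has two axial and three equatorial sites, which are chemically inequivalent.
Systematic enumeration (placing each ligand type in turn and discarding arrangements equivalent by rotation or reflection) gives 5 geometric isomers.
One of these lacks any improper symmetry element and so occurs as an enantiomeric pair, giving 5 + 1 = 6 stereoisomers in total.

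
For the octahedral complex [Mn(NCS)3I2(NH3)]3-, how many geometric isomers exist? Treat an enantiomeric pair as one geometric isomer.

Working through the distinct placements yields 3 geometric isomers: NCS mer, I trans; NCS fac, I cis; NCS mer, I cis.

3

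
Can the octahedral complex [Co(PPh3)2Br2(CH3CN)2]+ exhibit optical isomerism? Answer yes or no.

In an octahedral complex each vertex has one trans partner and four cis neighbours.
Working through the distinct placements yields 5 geometric isomers: PPh3 trans, Br trans, CH3CN trans; PPh3 cis, Br trans, CH3CN cis; PPh3 trans, Br cis, CH3CN cis; PPh3 cis, Br cis, CH3CN cis (chiral); PPh3 cis, Br cis, CH3CN trans.
One of these lacks any improper symmetry element and so occurs as an enantiomeric pair, giving 5 + 1 = 6 stereoisomers in total.

yes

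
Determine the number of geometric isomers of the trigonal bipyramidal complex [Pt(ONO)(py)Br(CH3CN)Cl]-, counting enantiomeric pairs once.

10

In a trigonal bipyramid the two axial positions differ from the three equatorial ones.
Placing the ligands in turn and identifying arrangements related by rotation or reflection leaves 10 distinct geometric isomers.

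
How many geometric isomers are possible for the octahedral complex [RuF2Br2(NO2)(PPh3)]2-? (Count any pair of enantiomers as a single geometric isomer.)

In an octahedral complex each vertex has one trans partner and four cis neighbours.
Working through the distinct placements yields 6 geometric isomers: F trans, Br trans; F cis, Br trans; F cis, Br cis (3 arrangements, 2 chiral); F trans, Br cis.

6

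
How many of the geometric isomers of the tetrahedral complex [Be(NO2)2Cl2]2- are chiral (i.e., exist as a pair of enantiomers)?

0

Only one geometric arrangement is possible.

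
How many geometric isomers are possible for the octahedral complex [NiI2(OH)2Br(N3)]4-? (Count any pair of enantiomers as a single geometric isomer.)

6

Systematic placement gives 6 geometric isomers: I cis, OH trans; I cis, OH cis (3 arrangements, 2 chiral); I trans, OH trans; I trans, OH cis.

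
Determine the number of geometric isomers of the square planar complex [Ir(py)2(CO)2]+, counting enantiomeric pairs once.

2

Systematic placement gives 2 geometric isomers: py cis; py trans.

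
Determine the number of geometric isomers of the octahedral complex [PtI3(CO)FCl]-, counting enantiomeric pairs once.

In an octahedral complex each vertex has one trans partner and four cis neighbours.
Systematic placement gives 4 geometric isomers: I mer (3 arrangements); I fac (chiral).

4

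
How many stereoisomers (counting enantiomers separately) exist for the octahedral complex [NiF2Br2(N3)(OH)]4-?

8

The six octahedral sites form three mutually perpendicular trans pairs.
There are 6 geometric isomers: F trans, Br trans; F cis, Br trans; F cis, Br cis (3 arrangements, 2 chiral); F trans, Br cis.
Of these, 2 lack any improper symmetry element and so occur as enantiomeric pairs, giving 6 + 2 = 8 stereoisomers in total.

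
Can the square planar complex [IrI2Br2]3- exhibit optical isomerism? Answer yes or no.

no

In a square planar complex each vertex has one trans partner and two cis neighbours.
Systematic placement gives 2 geometric isomers: I cis; I trans.
Each arrangement has an internal mirror plane or centre of symmetry, so none is chiral.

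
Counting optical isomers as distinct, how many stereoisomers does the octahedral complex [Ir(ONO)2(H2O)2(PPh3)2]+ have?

There are 5 geometric isomers: ONO trans, H2O trans, PPh3 trans; ONO cis, H2O trans, PPh3 cis; ONO cis, H2O cis, PPh3 trans; ONO cis, H2O cis, PPh3 cis (chiral); ONO trans, H2O cis, PPh3 cis.
One of these lacks any improper symmetry element and so occurs as an enantiomeric pair, giving 5 + 1 = 6 stereoisomers in total.

6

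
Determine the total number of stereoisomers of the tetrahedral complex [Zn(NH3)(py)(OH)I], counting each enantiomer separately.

2

All four vertices of a tetrahedron are equivalent and mutually adjacent, so cis/trans isomerism cannot arise.
Only one geometric arrangement is possible; it has no improper symmetry element, so it exists as a pair of enantiomers (2 stereoisomers).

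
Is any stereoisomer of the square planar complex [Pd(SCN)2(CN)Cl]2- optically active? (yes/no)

no

In a square planar complex each vertex has one trans partner and two cis neighbours.
The distinct arrangements are (2 in all): SCN cis; SCN trans.
Each arrangement has an internal mirror plane or centre of symmetry, so none is chiral.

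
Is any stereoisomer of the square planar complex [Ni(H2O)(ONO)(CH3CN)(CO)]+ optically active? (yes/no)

no

There are 3 geometric isomers: (CH3CN/H2O trans, CO/ONO trans); (CH3CN/ONO trans, CO/H2O trans); (CH3CN/CO trans, H2O/ONO trans).
Each arrangement has an internal mirror plane or centre of symmetry, so none is chiral.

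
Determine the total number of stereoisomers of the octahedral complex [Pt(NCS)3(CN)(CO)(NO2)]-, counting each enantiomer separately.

An octahedron has six vertices in three trans pairs; every non-trans pair is cis.
There are 4 geometric isomers: NCS mer (3 arrangements); NCS fac (chiral).
One of these lacks any improper symmetry element and so occurs as an enantiomeric pair, giving 4 + 1 = 5 stereoisomers in total.

5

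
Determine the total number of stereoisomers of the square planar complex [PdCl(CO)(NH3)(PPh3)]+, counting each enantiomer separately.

3

A square has two trans pairs of vertices; adjacent vertices are cis.
The distinct arrangements are (3 in all): (CO/NH3 trans, Cl/PPh3 trans); (CO/PPh3 trans, Cl/NH3 trans); (CO/Cl trans, NH3/PPh3 trans).
Each arrangement has an internal mirror plane or centre of symmetry, so none is chiral.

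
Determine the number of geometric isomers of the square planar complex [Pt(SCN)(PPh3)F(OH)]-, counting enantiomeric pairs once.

There are 3 geometric isomers: (F/PPh3 trans, OH/SCN trans); (F/SCN trans, OH/PPh3 trans); (F/OH trans, PPh3/SCN trans).

3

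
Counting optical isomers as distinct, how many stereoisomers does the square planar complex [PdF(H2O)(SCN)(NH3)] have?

A square has two trans pairs of vertices; adjacent vertices are cis.
There are 3 geometric isomers: (F/NH3 trans, H2O/SCN trans); (F/SCN trans, H2O/NH3 trans); (F/H2O trans, NH3/SCN trans).
Each arrangement has an internal mirror plane or centre of symmetry, so none is chiral.

3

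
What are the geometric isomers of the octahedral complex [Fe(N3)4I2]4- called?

The six octahedral sites form three mutually perpendicular trans pairs.
Systematic placement gives 2 geometric isomers: I trans; I cis.

cis and trans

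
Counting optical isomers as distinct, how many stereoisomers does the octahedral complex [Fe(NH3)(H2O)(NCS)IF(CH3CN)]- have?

30

In an octahedral complex each vertex has one trans partner and four cis neighbours.
Exhaustive case analysis gives 15 geometric isomers.
Of these, 15 lack any improper symmetry element and so occur as enantiomeric pairs, giving 15 + 15 = 30 stereoisomers in total.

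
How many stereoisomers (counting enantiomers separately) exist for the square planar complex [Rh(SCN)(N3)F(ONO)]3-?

A square has two trans pairs of vertices; adjacent vertices are cis.
Systematic placement gives 3 geometric isomers: (F/ONO trans, N3/SCN trans); (F/SCN trans, N3/ONO trans); (F/N3 trans, ONO/SCN trans).
Each arrangement has an internal mirror plane or centre of symmetry, so none is chiral.

3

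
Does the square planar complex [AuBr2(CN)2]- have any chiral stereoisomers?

no

A square has two trans pairs of vertices; adjacent vertices are cis.
Systematic placement gives 2 geometric isomers: Br cis; Br trans.
Each arrangement has an internal mirror plane or centre of symmetry, so none is chiral.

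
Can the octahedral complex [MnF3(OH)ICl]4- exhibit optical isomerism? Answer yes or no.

yes

Working through the distinct placements yields 4 geometric isomers: F mer (3 arrangements); F fac (chiral).
One of these lacks any improper symmetry element and so occurs as an enantiomeric pair, giving 4 + 1 = 5 stereoisomers in total.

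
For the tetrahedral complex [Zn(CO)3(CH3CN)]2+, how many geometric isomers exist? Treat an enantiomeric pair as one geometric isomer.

All four vertices of a tetrahedron are equivalent and mutually adjacent, so cis/trans isomerism cannot arise.
Only one geometric arrangement is possible.

1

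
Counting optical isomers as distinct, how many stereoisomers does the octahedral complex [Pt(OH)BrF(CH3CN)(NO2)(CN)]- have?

30

Exhaustive case analysis gives 15 geometric isomers.
Of these, 15 lack any improper symmetry element and so occur as enantiomeric pairs, giving 15 + 15 = 30 stereoisomers in total.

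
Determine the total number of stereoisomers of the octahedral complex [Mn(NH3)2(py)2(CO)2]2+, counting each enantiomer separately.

6

The six octahedral sites form three mutually perpendicular trans pairs.
Systematic placement gives 5 geometric isomers: NH3 trans, py trans, CO trans; NH3 cis, py cis, CO trans; NH3 cis, py trans, CO cis; NH3 cis, py cis, CO cis (chiral); NH3 trans, py cis, CO cis.
One of these lacks any improper symmetry element and so occurs as an enantiomeric pair, giving 5 + 1 = 6 stereoisomers in total.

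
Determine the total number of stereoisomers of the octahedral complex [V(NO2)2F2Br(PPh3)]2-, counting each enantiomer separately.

8

The six octahedral sites form three mutually perpendicular trans pairs.
There are 6 geometric isomers: NO2 cis, F cis (3 arrangements, 2 chiral); NO2 trans, F cis; NO2 cis, F trans; NO2 trans, F trans.
Of these, 2 lack any improper symmetry element and so occur as enantiomeric pairs, giving 6 + 2 = 8 stereoisomers in total.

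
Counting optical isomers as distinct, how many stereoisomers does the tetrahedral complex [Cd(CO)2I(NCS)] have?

All four vertices of a tetrahedron are equivalent and mutually adjacent, so cis/trans isomerism cannot arise.
Only one geometric arrangement is possible.

1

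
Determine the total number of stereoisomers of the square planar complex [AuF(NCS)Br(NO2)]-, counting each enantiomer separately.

The distinct arrangements are (3 in all): (Br/NCS trans, F/NO2 trans); (Br/NO2 trans, F/NCS trans); (Br/F trans, NCS/NO2 trans).
Each arrangement has an internal mirror plane or centre of symmetry, so none is chiral.

3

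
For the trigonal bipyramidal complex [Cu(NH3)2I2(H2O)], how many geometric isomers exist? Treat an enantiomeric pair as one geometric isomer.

A trigonal bipyramid has two axial and three equatorial sites, which are chemically inequivalent.
Exhaustive case analysis gives 5 geometric isomers.

5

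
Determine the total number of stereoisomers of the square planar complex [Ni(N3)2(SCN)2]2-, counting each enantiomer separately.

2

A square has two trans pairs of vertices; adjacent vertices are cis.
Working through the distinct placements yields 2 geometric isomers: N3 cis; N3 trans.
Each arrangement has an internal mirror plane or centre of symmetry, so none is chiral.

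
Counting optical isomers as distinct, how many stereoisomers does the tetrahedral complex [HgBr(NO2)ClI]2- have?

2

All four vertices of a tetrahedron are equivalent and mutually adjacent, so cis/trans isomerism cannot arise.
Only one geometric arrangement is possible; it has no improper symmetry element, so it exists as a pair of enantiomers (2 stereoisomers).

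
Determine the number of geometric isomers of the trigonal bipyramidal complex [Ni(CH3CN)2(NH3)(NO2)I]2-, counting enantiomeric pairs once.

7

Systematic enumeration (placing each ligand type in turn and discarding arrangements equivalent by rotation or reflection) gives 7 geometric isomers.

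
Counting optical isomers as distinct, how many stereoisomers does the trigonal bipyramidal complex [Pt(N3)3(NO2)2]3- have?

Working through the distinct placements yields 3 geometric isomers: NO2 both equatorial; NO2 one axial, one equatorial; NO2 both axial.
Each arrangement has an internal mirror plane or centre of symmetry, so none is chiral.

3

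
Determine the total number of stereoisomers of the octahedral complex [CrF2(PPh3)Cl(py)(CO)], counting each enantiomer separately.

15

An octahedron has six vertices in three trans pairs; every non-trans pair is cis.
Exhaustive case analysis gives 9 geometric isomers.
Of these, 6 lack any improper symmetry element and so occur as enantiomeric pairs, giving 9 + 6 = 15 stereoisomers in total.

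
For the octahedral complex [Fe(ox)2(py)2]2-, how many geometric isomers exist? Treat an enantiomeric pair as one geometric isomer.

2

Each ox is bidentate and must span two cis positions.
Systematic placement gives 2 geometric isomers: py trans; py cis (chiral).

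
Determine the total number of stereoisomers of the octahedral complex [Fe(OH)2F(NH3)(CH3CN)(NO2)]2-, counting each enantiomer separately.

An octahedron has six vertices in three trans pairs; every non-trans pair is cis.
Exhaustive case analysis gives 9 geometric isomers.
Of these, 6 lack any improper symmetry element and so occur as enantiomeric pairs, giving 9 + 6 = 15 stereoisomers in total.

15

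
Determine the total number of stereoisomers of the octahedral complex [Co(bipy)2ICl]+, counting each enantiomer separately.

3

In an octahedral complex each vertex has one trans partner and four cis neighbours.
Each bipy is bidentate and must span two cis positions.
Systematic placement gives 2 geometric isomers: I and Cl mutually trans; I and Cl mutually cis (chiral).
One of these lacks any improper symmetry element and so occurs as an enantiomeric pair, giving 2 + 1 = 3 stereoisomers in total.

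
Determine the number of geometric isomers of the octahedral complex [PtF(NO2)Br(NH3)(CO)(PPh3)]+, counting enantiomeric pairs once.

An octahedron has six vertices in three trans pairs; every non-trans pair is cis.
Placing the ligands in turn and identifying arrangements related by rotation or reflection leaves 15 distinct geometric isomers.

15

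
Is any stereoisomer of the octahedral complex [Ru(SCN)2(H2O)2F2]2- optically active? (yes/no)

Systematic placement gives 5 geometric isomers: SCN trans, H2O trans, F trans; SCN cis, H2O cis, F trans; SCN trans, H2O cis, F cis; SCN cis, H2O cis, F cis (chiral); SCN cis, H2O trans, F cis.
One of these lacks any improper symmetry element and so occurs as an enantiomeric pair, giving 5 + 1 = 6 stereoisomers in total.

yes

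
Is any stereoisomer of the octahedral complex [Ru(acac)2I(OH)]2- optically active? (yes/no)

In an octahedral complex each vertex has one trans partner and four cis neighbours.
Each acac is bidentate and must span two cis positions.
Systematic placement gives 2 geometric isomers: I and OH mutually trans; I and OH mutually cis (chiral).
One of these lacks any improper symmetry element and so occurs as an enantiomeric pair, giving 2 + 1 = 3 stereoisomers in total.

yes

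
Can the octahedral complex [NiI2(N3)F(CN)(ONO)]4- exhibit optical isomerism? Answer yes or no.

yes

The six octahedral sites form three mutually perpendicular trans pairs.
Placing the ligands in turn and identifying arrangements related by rotation or reflection leaves 9 distinct geometric isomers.
Of these, 6 lack any improper symmetry element and so occur as enantiomeric pairs, giving 9 + 6 = 15 stereoisomers in total.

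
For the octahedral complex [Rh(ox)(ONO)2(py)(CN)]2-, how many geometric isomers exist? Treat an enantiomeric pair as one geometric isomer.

4

In an octahedral complex each vertex has one trans partner and four cis neighbours.
Each ox is bidentate and must span two cis positions.
Systematic placement gives 4 geometric isomers: ONO cis (3 arrangements, 2 chiral); ONO trans.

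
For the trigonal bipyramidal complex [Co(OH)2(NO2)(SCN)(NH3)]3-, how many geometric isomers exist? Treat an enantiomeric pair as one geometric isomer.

7

In a trigonal bipyramid the two axial positions differ from the three equatorial ones.
Placing the ligands in turn and identifying arrangements related by rotation or reflection leaves 7 distinct geometric isomers.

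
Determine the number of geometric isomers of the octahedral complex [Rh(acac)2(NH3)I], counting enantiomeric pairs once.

In an octahedral complex each vertex has one trans partner and four cis neighbours.
Each acac is bidentate and must span two cis positions.
Systematic placement gives 2 geometric isomers: NH3 and I mutually trans; NH3 and I mutually cis (chiral).

2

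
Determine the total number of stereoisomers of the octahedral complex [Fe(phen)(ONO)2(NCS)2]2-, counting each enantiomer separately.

4

An octahedron has six vertices in three trans pairs; every non-trans pair is cis.
Each phen is bidentate and must span two cis positions.
There are 3 geometric isomers: ONO cis, NCS trans; ONO cis, NCS cis (chiral); ONO trans, NCS cis.
One of these lacks any improper symmetry element and so occurs as an enantiomeric pair, giving 3 + 1 = 4 stereoisomers in total.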